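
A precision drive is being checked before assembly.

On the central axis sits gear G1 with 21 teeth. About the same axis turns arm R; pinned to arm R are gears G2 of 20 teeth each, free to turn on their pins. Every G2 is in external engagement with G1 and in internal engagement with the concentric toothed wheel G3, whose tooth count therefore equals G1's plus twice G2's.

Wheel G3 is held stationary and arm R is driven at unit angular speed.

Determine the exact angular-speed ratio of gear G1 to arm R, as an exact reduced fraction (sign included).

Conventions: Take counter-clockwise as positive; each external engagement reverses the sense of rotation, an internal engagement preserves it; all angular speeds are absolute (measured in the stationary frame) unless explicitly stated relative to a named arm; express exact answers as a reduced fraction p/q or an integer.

planetary set (21T centre, 20T on arm, 61T internal) — Willis relation
ring teeth: 21 + 2·20 = 61
21(ω_sun−ω_arm) = −61(ω_ring−ω_arm),  ω_ring = 0, ω_arm = 1
ω_sun = 1 − (61/21)(0−1) = 82/21
ω_out/ω_in = 82/21

82/21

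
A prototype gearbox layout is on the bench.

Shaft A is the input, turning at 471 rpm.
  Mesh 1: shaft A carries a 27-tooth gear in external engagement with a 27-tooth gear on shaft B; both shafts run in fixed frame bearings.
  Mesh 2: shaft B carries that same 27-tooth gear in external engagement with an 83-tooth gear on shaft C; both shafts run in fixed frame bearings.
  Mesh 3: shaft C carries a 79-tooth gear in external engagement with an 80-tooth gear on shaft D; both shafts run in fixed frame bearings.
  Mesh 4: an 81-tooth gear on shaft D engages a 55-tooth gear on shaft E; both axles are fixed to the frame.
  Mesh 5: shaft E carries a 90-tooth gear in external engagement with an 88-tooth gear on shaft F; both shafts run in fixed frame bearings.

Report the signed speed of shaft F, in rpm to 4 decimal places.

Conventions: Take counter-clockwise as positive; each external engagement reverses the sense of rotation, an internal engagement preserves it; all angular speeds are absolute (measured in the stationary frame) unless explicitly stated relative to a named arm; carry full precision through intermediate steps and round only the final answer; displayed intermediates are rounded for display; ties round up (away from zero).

class = fixed-axis compound train [5 meshes; 5 ratios multiply, 5 sense flips]
mesh 1 [27T→27T]: ω = 471.0000×27/27 = 471.0000 rpm, sense flips to −
mesh 2 [27T→83T]: ω = 471.0000×27/83 = 153.2169 rpm, sense flips to +
mesh 3 [79T→80T]: ω = 153.2169×79/80 = 151.3017 rpm, sense flips to −
mesh 4 [81T→55T]: ω = 151.3017×81/55 = 222.8261 rpm, sense flips to +
mesh 5 [90T→88T]: ω = 222.8261×90/88 = 227.8903 rpm, sense flips to −
signed output speed = -227.8903 rpm

-227.8903 rpm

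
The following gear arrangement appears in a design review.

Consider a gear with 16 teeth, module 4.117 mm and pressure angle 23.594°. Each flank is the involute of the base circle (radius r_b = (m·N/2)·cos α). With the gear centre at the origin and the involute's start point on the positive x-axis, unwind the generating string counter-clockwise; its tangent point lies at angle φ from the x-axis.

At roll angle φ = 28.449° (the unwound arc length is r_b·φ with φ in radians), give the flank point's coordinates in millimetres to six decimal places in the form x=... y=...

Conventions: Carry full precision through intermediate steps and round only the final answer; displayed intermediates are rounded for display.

x=33.677137 y=1.201503

topology: single-mesh involute geometry — m = 4.117, N = 16
pitch radius r_p = m·N/2 = 4.117·16/2 = 32.936000
base radius r_b = r_p·cos α = 32.936000·cos 23.594° = 30.182704
roll angle φ = 28.449° = 0.49652872 rad
x = r_b·(cos φ + φ·sin φ) = 33.677137
y = r_b·(sin φ − φ·cos φ) = 1.201503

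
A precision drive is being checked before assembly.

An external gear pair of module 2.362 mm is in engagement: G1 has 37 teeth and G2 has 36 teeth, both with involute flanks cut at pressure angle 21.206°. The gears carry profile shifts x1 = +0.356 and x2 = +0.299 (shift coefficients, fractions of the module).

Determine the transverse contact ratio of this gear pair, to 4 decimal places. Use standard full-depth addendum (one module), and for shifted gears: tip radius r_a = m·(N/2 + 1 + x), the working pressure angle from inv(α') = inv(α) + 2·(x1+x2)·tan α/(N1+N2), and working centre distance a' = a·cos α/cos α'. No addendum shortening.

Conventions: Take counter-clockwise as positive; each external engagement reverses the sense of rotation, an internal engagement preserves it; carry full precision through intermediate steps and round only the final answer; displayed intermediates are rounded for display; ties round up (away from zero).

1.5482

single-mesh involute tooth geometry (37T engaging 36T at module 2.362)
base radii: r_b1 = 40.738098, r_b2 = 39.637068
tip radii: r_a1 = 46.899872, r_a2 = 45.584238
inv(α') = inv(21.206°) + 2·(+0.356+0.299)·tan α/(37+36) = 0.02484304  ⇒  α' = 23.55533°
a' = a·cos α / cos α' = 86.2130·cos 21.206°/cos 23.55533° = 87.681240
action lengths: √(r_a1²−r_b1²) = 23.238015, √(r_a2²−r_b2²) = 22.512787
base pitch p_b = π·m·cos α = 6.917974
CR = (23.238015 + 22.512787 − 87.681240·sin 23.55533°)/6.917974 = 1.548193
contact ratio ≈ 1.5482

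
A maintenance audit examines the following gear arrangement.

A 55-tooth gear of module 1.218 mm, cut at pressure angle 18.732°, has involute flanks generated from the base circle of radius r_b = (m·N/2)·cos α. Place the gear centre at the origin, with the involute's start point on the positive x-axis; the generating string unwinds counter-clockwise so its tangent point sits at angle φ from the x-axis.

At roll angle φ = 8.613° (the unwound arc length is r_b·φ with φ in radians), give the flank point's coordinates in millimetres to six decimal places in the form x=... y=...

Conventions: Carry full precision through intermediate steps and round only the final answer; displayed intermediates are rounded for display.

x=32.077191 y=0.035837

recognized (one wheel, involute flank): single-mesh tooth geometry, m = 1.218, N = 55
pitch radius r_p = m·N/2 = 1.218·55/2 = 33.495000
base radius r_b = r_p·cos α = 33.495000·cos 18.732° = 31.720806
roll angle φ = 8.613° = 0.15032521 rad
x = r_b·(cos φ + φ·sin φ) = 32.077191
y = r_b·(sin φ − φ·cos φ) = 0.035837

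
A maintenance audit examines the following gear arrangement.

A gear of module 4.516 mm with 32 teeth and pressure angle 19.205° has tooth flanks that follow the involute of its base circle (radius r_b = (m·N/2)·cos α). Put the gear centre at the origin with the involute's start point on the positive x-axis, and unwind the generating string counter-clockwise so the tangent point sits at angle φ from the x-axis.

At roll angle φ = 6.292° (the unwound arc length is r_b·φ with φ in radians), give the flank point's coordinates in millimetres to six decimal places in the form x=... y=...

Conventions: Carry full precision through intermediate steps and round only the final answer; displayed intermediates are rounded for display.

x=68.644987 y=0.030086

topology: single-mesh involute geometry — m = 4.516, N = 32
pitch radius r_p = m·N/2 = 4.516·32/2 = 72.256000
base radius r_b = r_p·cos α = 72.256000·cos 19.205° = 68.234785
roll angle φ = 6.292° = 0.10981612 rad
x = r_b·(cos φ + φ·sin φ) = 68.644987
y = r_b·(sin φ − φ·cos φ) = 0.030086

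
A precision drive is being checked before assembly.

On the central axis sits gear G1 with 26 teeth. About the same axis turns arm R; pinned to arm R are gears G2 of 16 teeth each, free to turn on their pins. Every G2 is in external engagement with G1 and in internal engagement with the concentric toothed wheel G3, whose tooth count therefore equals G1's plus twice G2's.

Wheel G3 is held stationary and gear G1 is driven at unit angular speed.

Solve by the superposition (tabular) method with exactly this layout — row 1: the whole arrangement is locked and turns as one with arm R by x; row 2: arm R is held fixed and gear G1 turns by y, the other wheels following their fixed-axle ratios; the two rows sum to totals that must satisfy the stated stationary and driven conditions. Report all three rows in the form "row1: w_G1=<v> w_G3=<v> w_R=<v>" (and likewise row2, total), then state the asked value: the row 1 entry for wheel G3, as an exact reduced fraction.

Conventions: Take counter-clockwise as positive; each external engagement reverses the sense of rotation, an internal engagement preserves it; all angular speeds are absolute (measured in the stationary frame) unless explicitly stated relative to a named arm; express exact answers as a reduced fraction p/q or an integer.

row1: w_G1=13/42 w_G3=13/42 w_R=13/42
row2: w_G1=29/42 w_G3=-13/42 w_R=0
total: w_G1=1 w_G3=0 w_R=13/42
asked value: 13/42

recognized (axles ride arm R): planetary set, 26/16/58 teeth
row 1 — lock + rotate with arm: ω_sun = ω_ring = ω_arm = x
row 2 — arm fixed, fixed-axis ratios: sun y, ring −(26/58)·y, arm 0
boundary: total ω_ring = x − (26/58)·y = 0 and total ω_sun = x + y = 1  ⇒  y = 29/42, x = 13/42
row 2 ring = −(26/58)·29/42 = -13/42
totals (row 1 + row 2): sun 13/42 + 29/42 = 1, ring 13/42 + (-13/42) = 0, arm 13/42 + 0 = 13/42
asked cell (row1, ring) = 13/42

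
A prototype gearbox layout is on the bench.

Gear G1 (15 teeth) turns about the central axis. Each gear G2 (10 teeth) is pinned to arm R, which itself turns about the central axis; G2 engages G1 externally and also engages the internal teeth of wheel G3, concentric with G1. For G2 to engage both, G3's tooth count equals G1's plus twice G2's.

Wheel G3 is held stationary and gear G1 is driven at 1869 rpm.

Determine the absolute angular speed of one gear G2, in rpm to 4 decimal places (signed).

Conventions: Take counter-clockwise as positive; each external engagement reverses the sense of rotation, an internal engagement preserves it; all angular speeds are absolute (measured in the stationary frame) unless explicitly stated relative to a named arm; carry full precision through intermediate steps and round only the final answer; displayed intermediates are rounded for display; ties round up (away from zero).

-1401.7500 rpm

class = planetary set [G3 = 15+2·10 = 35; Willis about the carrier]
normalise by the input: solve with ω_sun = 1, then scale by 1869 rpm
ring teeth: 15 + 2·10 = 35
15(ω_sun−ω_arm) = −35(ω_ring−ω_arm),  ω_ring = 0, ω_sun = 1
15(1−ω_arm) = −35(0−ω_arm)  ⇒  50·ω_arm = 15  ⇒  ω_arm = 3/10
sun–planet mesh: 15·(1−3/10) = −10·(ω_p−ω_arm)  ⇒  ω_p−ω_arm = -21/20
ω_p = 3/10 − 21/20 = -3/4
scale: ω_p = -3/4 × 1869 rpm = -1401.7500 rpm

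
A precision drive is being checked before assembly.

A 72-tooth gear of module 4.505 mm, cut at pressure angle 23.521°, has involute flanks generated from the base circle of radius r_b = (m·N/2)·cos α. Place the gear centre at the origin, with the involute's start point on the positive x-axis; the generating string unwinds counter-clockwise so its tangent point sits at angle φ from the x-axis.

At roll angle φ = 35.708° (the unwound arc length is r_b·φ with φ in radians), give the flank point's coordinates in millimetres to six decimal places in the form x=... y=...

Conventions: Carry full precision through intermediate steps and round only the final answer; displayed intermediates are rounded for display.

single-mesh involute tooth geometry (72T wheel at module 4.505)
pitch radius r_p = m·N/2 = 4.505·72/2 = 162.180000
base radius r_b = r_p·cos α = 162.180000·cos 23.521° = 148.705090
roll angle φ = 35.708° = 0.62322217 rad
x = r_b·(cos φ + φ·sin φ) = 174.839790
y = r_b·(sin φ − φ·cos φ) = 11.539057

x=174.839790 y=11.539057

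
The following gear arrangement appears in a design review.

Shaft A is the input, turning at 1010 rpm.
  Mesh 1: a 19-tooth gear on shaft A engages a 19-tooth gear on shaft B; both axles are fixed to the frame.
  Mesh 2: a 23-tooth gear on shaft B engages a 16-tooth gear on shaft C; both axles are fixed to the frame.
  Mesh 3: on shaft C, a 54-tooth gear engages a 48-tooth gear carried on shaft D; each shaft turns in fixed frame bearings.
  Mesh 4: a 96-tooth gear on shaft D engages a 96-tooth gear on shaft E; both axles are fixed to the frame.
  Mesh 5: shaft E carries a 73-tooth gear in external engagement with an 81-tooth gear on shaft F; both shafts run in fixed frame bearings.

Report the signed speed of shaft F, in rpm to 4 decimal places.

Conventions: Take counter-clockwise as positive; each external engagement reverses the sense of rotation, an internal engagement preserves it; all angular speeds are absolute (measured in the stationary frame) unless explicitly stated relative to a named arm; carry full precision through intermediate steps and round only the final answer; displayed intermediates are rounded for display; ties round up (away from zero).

5-mesh fixed-axis compound train (all bearings frame-fixed)
mesh 1 [19T→19T]: ω = 1010.0000×19/19 = 1010.0000 rpm, sense flips to −
mesh 2 [23T→16T]: ω = 1010.0000×23/16 = 1451.8750 rpm, sense flips to +
mesh 3 [54T→48T]: ω = 1451.8750×54/48 = 1633.3594 rpm, sense flips to −
mesh 4 [96T→96T]: ω = 1633.3594×96/96 = 1633.3594 rpm, sense flips to +
mesh 5 [73T→81T]: ω = 1633.3594×73/81 = 1472.0399 rpm, sense flips to −
signed output speed = -1472.0399 rpm

-1472.0399 rpm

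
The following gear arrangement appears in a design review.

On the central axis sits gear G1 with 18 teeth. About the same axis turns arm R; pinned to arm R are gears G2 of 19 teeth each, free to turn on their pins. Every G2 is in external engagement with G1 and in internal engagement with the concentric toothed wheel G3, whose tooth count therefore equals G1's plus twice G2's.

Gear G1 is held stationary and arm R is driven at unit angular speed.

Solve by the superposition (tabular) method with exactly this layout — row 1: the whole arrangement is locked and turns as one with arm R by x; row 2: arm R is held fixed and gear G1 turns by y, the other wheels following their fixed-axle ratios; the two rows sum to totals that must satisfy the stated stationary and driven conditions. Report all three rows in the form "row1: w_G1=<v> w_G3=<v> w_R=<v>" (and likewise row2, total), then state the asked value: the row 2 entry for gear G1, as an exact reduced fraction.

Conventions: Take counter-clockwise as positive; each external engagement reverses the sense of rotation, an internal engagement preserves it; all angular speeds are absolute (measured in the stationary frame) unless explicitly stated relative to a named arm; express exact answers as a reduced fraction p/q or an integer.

recognized (axles ride arm R): planetary set, 18/19/56 teeth
row 1 (train locked, turned with arm): all members turn x
row 2 (arm held, sun turns y): ω_ring = −(18/56)·y, ω_arm = 0
boundary: total ω_sun = x + y = 0 and total ω_arm = x = 1  ⇒  y = -1, x = 1
row 2 ring = −(18/56)·(-1) = 9/28
totals (row 1 + row 2): sun 1 + (-1) = 0, ring 1 + 9/28 = 37/28, arm 1 + 0 = 1
asked cell (row2, sun) = -1

row1: w_G1=1 w_G3=1 w_R=1
row2: w_G1=-1 w_G3=9/28 w_R=0
total: w_G1=0 w_G3=37/28 w_R=1
asked value: -1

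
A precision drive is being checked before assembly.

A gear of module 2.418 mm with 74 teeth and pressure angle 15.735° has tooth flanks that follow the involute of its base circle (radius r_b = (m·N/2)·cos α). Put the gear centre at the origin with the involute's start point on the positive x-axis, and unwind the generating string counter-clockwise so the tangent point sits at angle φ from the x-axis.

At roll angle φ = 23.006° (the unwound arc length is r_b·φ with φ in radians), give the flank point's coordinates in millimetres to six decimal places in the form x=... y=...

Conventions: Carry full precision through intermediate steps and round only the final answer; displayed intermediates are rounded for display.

recognized (one wheel, involute flank): single-mesh tooth geometry, m = 2.418, N = 74
pitch radius r_p = m·N/2 = 2.418·74/2 = 89.466000
base radius r_b = r_p·cos α = 89.466000·cos 15.735° = 86.113375
roll angle φ = 23.006° = 0.40153045 rad
x = r_b·(cos φ + φ·sin φ) = 92.777954
y = r_b·(sin φ − φ·cos φ) = 1.828465

x=92.777954 y=1.828465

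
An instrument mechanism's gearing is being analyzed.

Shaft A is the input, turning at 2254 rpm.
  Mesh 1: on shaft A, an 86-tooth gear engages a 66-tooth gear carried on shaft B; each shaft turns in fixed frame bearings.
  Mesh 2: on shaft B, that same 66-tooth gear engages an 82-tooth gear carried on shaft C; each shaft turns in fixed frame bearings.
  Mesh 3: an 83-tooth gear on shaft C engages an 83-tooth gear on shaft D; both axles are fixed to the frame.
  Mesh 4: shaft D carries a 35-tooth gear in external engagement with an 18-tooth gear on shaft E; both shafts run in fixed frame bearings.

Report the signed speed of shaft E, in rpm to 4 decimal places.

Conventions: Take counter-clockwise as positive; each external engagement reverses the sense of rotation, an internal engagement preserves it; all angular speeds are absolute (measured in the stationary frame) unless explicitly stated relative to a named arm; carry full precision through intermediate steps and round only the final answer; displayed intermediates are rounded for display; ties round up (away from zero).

+4596.5718 rpm

4-mesh fixed-axis compound train (all bearings frame-fixed)
mesh 1 [86T→66T]: ω = 2254.0000×86/66 = 2937.0303 rpm, sense flips to −
mesh 2 [66T→82T]: ω = 2937.0303×66/82 = 2363.9512 rpm, sense flips to +
mesh 3 [83T→83T]: ω = 2363.9512×83/83 = 2363.9512 rpm, sense flips to −
mesh 4 [35T→18T]: ω = 2363.9512×35/18 = 4596.5718 rpm, sense flips to +
signed output speed = +4596.5718 rpm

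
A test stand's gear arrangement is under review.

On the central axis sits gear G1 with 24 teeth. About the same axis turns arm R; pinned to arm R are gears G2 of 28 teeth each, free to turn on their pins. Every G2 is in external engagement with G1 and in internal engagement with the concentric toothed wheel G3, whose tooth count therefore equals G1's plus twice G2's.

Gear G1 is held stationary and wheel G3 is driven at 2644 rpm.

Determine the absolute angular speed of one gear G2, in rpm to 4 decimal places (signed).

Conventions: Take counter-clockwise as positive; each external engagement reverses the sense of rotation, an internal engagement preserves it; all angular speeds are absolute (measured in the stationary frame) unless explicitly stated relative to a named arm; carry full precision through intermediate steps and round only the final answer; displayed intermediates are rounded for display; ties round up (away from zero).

recognized (axles ride arm R): planetary set, 24/28/80 teeth
normalise by the input: solve with ω_ring = 1, then scale by 2644 rpm
ring teeth: 24 + 2·28 = 80
24(ω_sun−ω_arm) = −80(ω_ring−ω_arm),  ω_sun = 0, ω_ring = 1
24(0−ω_arm) = −80(1−ω_arm)  ⇒  104·ω_arm = 80  ⇒  ω_arm = 10/13
sun–planet mesh: 24·(0−10/13) = −28·(ω_p−ω_arm)  ⇒  ω_p−ω_arm = 60/91
ω_p = 10/13 + 60/91 = 10/7
scale: ω_p = 10/7 × 2644 rpm = +3777.1429 rpm

+3777.1429 rpm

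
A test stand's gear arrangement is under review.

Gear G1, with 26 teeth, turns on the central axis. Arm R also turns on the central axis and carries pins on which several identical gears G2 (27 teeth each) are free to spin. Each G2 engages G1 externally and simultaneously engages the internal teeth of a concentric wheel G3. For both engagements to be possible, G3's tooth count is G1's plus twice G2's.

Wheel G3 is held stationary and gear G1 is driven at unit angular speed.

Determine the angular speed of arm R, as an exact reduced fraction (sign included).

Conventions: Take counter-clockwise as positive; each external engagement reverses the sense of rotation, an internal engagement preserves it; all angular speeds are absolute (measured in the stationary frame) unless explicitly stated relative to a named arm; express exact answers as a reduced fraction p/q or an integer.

13/53

class = planetary set [G3 = 26+2·27 = 80; Willis about the carrier]
ring teeth: 26 + 2·27 = 80
26(ω_sun−ω_arm) = −80(ω_ring−ω_arm),  ω_ring = 0, ω_sun = 1
26(1−ω_arm) = −80(0−ω_arm)  ⇒  106·ω_arm = 26  ⇒  ω_arm = 13/53
exact speed ratio = 13/53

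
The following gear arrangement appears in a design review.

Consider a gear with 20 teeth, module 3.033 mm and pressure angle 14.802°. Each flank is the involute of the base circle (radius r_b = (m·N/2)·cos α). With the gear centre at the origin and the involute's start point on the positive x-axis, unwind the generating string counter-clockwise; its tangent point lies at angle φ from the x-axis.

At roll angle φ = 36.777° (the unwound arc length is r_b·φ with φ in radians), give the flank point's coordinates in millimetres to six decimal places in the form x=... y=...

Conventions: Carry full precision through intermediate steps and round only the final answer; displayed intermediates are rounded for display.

x=34.756143 y=2.480021

topology: single-mesh involute geometry — m = 3.033, N = 20
pitch radius r_p = m·N/2 = 3.033·20/2 = 30.330000
base radius r_b = r_p·cos α = 30.330000·cos 14.802° = 29.323483
roll angle φ = 36.777° = 0.64187974 rad
x = r_b·(cos φ + φ·sin φ) = 34.756143
y = r_b·(sin φ − φ·cos φ) = 2.480021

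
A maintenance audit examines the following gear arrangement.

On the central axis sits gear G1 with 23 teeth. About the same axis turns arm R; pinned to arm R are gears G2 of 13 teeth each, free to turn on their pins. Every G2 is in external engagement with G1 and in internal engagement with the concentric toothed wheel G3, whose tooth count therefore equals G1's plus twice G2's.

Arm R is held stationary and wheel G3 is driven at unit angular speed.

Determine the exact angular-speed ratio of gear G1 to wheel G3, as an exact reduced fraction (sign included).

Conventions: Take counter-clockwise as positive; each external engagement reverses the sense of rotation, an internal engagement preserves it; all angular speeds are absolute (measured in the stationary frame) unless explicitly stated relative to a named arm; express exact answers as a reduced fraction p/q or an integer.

topology: planetary set — G1 23T / G2 13T / G3 49T, arm = carrier (Willis)
ring teeth: 23 + 2·13 = 49
23(ω_sun−ω_arm) = −49(ω_ring−ω_arm),  ω_arm = 0, ω_ring = 1
ω_sun = 0 − (49/23)(1−0) = -49/23
ω_out/ω_in = -49/23

-49/23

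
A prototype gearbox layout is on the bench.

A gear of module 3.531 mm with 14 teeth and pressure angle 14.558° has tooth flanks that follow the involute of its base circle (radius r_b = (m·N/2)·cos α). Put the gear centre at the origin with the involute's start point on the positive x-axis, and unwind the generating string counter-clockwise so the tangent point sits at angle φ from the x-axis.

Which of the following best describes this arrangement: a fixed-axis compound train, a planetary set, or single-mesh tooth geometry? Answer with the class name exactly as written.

single-mesh tooth geometry

recognized (one wheel, involute flank): single-mesh tooth geometry, m = 3.531, N = 14
classification: single-mesh tooth geometry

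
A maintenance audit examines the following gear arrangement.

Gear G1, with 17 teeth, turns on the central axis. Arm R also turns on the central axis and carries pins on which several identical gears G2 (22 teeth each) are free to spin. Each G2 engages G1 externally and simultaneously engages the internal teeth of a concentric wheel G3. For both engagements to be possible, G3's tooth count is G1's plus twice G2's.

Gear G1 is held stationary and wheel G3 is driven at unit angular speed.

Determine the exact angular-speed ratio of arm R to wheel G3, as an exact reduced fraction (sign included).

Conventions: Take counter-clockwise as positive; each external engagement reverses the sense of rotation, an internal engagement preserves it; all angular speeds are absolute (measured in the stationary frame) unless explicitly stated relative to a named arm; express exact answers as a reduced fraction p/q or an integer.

61/78

class = planetary set [G3 = 17+2·22 = 61; Willis about the carrier]
ring teeth: 17 + 2·22 = 61
17(ω_sun−ω_arm) = −61(ω_ring−ω_arm),  ω_sun = 0, ω_ring = 1
17(0−ω_arm) = −61(1−ω_arm)  ⇒  78·ω_arm = 61  ⇒  ω_arm = 61/78
ω_out/ω_in = 61/78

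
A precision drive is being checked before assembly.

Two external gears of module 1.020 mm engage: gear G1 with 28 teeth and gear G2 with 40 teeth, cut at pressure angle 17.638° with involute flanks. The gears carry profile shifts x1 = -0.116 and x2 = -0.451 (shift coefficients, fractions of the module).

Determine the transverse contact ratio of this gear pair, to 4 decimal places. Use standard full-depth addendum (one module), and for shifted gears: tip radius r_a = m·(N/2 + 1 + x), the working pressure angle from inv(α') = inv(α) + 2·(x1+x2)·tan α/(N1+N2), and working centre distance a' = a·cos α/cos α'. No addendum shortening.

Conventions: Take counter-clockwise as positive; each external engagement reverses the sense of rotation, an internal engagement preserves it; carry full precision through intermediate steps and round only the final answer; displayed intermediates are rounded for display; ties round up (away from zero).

2.1036

single-mesh involute tooth geometry (28T engaging 40T at module 1.020)
base radii: r_b1 = 13.608696, r_b2 = 19.440994
tip radii: r_a1 = 15.181680, r_a2 = 20.959980
inv(α') = inv(17.638°) + 2·(-0.116-0.451)·tan α/(28+40) = 0.00480537  ⇒  α' = 13.83528°
a' = a·cos α / cos α' = 34.6800·cos 17.638°/cos 13.83528° = 34.037204
action lengths: √(r_a1²−r_b1²) = 6.729547, √(r_a2²−r_b2²) = 7.833805
base pitch p_b = π·m·cos α = 3.053784
CR = (6.729547 + 7.833805 − 34.037204·sin 13.83528°)/3.053784 = 2.103616
contact ratio ≈ 2.1036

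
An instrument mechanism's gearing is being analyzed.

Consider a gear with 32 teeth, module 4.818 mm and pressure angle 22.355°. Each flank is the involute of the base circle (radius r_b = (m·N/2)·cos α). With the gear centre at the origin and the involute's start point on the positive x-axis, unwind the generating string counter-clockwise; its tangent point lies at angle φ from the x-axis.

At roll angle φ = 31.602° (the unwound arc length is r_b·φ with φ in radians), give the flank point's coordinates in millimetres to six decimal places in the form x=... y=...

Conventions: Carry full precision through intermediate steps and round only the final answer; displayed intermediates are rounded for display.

topology: single-mesh involute geometry — m = 4.818, N = 32
pitch radius r_p = m·N/2 = 4.818·32/2 = 77.088000
base radius r_b = r_p·cos α = 77.088000·cos 22.355° = 71.294454
roll angle φ = 31.602° = 0.55155895 rad
x = r_b·(cos φ + φ·sin φ) = 81.328019
y = r_b·(sin φ − φ·cos φ) = 3.867590

x=81.328019 y=3.867590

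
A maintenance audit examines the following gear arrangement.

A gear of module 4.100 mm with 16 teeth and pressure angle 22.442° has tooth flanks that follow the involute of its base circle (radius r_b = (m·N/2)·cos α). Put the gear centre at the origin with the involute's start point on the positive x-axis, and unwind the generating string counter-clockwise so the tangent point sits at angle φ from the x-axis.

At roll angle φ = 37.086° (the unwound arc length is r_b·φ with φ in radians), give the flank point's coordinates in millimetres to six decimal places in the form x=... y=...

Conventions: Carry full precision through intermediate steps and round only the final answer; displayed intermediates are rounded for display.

x=36.016708 y=2.627280

recognized (one wheel, involute flank): single-mesh tooth geometry, m = 4.100, N = 16
pitch radius r_p = m·N/2 = 4.100·16/2 = 32.800000
base radius r_b = r_p·cos α = 32.800000·cos 22.442° = 30.315939
roll angle φ = 37.086° = 0.64727281 rad
x = r_b·(cos φ + φ·sin φ) = 36.016708
y = r_b·(sin φ − φ·cos φ) = 2.627280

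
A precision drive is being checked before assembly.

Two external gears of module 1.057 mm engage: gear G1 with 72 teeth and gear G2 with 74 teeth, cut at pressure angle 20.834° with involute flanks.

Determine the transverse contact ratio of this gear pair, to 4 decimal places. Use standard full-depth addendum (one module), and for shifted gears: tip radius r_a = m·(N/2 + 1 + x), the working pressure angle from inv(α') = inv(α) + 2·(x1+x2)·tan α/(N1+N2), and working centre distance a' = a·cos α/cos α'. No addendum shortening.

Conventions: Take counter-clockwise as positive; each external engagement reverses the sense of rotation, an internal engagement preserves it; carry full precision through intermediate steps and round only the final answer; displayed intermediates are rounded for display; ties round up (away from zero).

recognized (one external pair, fixed centres): single-mesh tooth geometry, m = 1.057, N1 = 72, N2 = 74
base radii: r_b1 = 35.563962, r_b2 = 36.551850
tip radii: r_a1 = 39.109000, r_a2 = 40.166000
no profile shift: α' = α, a' = a
action lengths: √(r_a1²−r_b1²) = 16.270172, √(r_a2²−r_b2²) = 16.651422
base pitch p_b = π·m·cos α = 3.103541
CR = (16.270172 + 16.651422 − 77.161000·sin 20.83400°)/3.103541 = 1.765205
contact ratio ≈ 1.7652

1.7652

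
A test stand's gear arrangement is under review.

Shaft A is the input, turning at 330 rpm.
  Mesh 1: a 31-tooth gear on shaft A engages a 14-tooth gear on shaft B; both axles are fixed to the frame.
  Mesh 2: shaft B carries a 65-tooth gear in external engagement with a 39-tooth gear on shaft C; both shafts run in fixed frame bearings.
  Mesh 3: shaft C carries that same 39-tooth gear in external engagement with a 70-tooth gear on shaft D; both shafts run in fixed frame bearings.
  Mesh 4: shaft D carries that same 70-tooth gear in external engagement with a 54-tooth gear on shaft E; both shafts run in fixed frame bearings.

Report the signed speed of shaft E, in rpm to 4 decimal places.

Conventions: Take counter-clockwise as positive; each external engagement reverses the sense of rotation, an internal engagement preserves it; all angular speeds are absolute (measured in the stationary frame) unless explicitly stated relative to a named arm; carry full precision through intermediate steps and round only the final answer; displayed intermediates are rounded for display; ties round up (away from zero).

recognized (5 fixed axles, 4 meshes): fixed-axis compound train
mesh 1 [31T→14T]: ω = 330.0000×31/14 = 730.7143 rpm, sense flips to −
mesh 2 [65T→39T]: ω = 730.7143×65/39 = 1217.8571 rpm, sense flips to +
mesh 3 [39T→70T]: ω = 1217.8571×39/70 = 678.5204 rpm, sense flips to −
mesh 4 [70T→54T]: ω = 678.5204×70/54 = 879.5635 rpm, sense flips to +
signed output speed = +879.5635 rpm

+879.5635 rpm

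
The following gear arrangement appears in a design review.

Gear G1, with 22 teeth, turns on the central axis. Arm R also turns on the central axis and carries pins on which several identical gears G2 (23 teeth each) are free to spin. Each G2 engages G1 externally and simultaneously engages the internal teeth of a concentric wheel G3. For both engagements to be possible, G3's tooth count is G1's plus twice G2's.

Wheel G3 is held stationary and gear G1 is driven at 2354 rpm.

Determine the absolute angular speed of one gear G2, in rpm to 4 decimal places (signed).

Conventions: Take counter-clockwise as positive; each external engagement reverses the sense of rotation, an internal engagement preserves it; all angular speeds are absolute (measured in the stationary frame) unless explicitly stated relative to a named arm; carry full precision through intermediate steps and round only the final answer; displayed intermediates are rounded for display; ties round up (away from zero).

recognized (axles ride arm R): planetary set, 22/23/68 teeth
normalise by the input: solve with ω_sun = 1, then scale by 2354 rpm
ring teeth: 22 + 2·23 = 68
22(ω_sun−ω_arm) = −68(ω_ring−ω_arm),  ω_ring = 0, ω_sun = 1
22(1−ω_arm) = −68(0−ω_arm)  ⇒  90·ω_arm = 22  ⇒  ω_arm = 11/45
sun–planet mesh: 22·(1−11/45) = −23·(ω_p−ω_arm)  ⇒  ω_p−ω_arm = -748/1035
ω_p = 11/45 − 748/1035 = -11/23
scale: ω_p = -11/23 × 2354 rpm = -1125.8261 rpm

-1125.8261 rpm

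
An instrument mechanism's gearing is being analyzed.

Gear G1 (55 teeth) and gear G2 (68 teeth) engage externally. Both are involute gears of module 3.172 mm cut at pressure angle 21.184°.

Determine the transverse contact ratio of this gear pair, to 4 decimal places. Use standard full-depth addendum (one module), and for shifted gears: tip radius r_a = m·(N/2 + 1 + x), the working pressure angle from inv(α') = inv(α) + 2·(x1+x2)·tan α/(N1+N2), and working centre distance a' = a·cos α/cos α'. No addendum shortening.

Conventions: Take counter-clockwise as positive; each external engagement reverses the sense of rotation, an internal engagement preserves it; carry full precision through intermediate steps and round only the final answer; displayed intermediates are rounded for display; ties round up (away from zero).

1.7229

class = single-mesh tooth geometry [involute pair 55T × 68T, m = 3.172]
base radii: r_b1 = 81.335411, r_b2 = 100.560144
tip radii: r_a1 = 90.402000, r_a2 = 111.020000
no profile shift: α' = α, a' = a
action lengths: √(r_a1²−r_b1²) = 39.459758, √(r_a2²−r_b2²) = 47.043573
base pitch p_b = π·m·cos α = 9.291736
CR = (39.459758 + 47.043573 − 195.078000·sin 21.18400°)/9.291736 = 1.722942
contact ratio ≈ 1.7229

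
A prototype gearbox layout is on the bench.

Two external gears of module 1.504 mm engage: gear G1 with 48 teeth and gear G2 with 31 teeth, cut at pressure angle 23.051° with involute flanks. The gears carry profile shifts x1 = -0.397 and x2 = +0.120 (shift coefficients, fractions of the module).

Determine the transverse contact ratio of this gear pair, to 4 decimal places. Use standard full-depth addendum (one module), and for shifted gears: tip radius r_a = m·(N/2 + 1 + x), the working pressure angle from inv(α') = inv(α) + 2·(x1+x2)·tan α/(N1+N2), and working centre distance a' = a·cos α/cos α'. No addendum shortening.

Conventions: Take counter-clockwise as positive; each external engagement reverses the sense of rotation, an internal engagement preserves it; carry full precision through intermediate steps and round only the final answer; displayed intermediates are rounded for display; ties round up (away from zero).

1.6081

class = single-mesh tooth geometry [involute pair 48T × 31T, m = 1.504]
base radii: r_b1 = 33.213976, r_b2 = 21.450693
tip radii: r_a1 = 37.002912, r_a2 = 24.996480
inv(α') = inv(23.051°) + 2·(-0.397+0.120)·tan α/(48+31) = 0.02022580  ⇒  α' = 22.06019°
a' = a·cos α / cos α' = 59.4080·cos 23.051°/cos 22.06019° = 58.982812
action lengths: √(r_a1²−r_b1²) = 16.310956, √(r_a2²−r_b2²) = 12.833230
base pitch p_b = π·m·cos α = 4.347699
CR = (16.310956 + 12.833230 − 58.982812·sin 22.06019°)/4.347699 = 1.608068
contact ratio ≈ 1.6081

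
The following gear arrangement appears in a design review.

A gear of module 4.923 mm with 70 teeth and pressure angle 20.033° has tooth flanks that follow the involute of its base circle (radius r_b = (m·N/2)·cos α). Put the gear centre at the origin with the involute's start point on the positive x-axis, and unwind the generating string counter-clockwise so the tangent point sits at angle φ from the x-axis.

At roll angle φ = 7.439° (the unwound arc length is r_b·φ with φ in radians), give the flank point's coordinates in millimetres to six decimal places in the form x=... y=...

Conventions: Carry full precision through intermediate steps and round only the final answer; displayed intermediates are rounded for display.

recognized (one wheel, involute flank): single-mesh tooth geometry, m = 4.923, N = 70
pitch radius r_p = m·N/2 = 4.923·70/2 = 172.305000
base radius r_b = r_p·cos α = 172.305000·cos 20.033° = 161.879768
roll angle φ = 7.439° = 0.12983504 rad
x = r_b·(cos φ + φ·sin φ) = 163.238438
y = r_b·(sin φ − φ·cos φ) = 0.117900

x=163.238438 y=0.117900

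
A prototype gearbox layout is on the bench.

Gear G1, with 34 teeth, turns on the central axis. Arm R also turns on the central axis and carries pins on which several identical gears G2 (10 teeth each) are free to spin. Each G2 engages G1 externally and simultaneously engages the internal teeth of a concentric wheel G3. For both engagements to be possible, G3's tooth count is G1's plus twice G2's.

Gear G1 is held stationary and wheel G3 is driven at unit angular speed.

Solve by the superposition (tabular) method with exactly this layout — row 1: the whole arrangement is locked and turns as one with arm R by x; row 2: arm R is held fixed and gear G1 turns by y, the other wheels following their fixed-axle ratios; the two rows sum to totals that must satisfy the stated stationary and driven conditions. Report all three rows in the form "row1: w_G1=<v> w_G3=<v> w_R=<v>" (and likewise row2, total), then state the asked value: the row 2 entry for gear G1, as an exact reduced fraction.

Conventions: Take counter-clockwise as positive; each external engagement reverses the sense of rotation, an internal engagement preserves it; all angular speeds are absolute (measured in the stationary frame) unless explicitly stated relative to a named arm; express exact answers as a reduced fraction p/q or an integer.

row1: w_G1=27/44 w_G3=27/44 w_R=27/44
row2: w_G1=-27/44 w_G3=17/44 w_R=0
total: w_G1=0 w_G3=1 w_R=27/44
asked value: -27/44

planetary set (34T centre, 10T on arm, 54T internal) — Willis relation
row 1: whole set turns with the arm by x
row 2: sun turns y, ring = −(34/54)·y, arm 0
boundary: total ω_sun = x + y = 0 and total ω_ring = x − (34/54)·y = 1  ⇒  y = -27/44, x = 27/44
row 2 ring = −(34/54)·(-27/44) = 17/44
totals (row 1 + row 2): sun 27/44 + (-27/44) = 0, ring 27/44 + 17/44 = 1, arm 27/44 + 0 = 27/44
asked cell (row2, sun) = -27/44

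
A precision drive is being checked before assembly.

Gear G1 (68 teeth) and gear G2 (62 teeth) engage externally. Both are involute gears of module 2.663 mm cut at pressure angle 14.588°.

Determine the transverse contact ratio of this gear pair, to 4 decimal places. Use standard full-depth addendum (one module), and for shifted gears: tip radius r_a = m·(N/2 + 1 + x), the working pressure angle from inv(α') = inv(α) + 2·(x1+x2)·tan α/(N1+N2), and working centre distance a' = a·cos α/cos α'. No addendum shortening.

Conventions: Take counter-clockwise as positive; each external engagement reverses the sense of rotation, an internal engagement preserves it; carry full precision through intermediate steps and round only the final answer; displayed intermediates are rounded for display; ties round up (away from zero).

2.2014

recognized (one external pair, fixed centres): single-mesh tooth geometry, m = 2.663, N1 = 68, N2 = 62
base radii: r_b1 = 87.623102, r_b2 = 79.891652
tip radii: r_a1 = 93.205000, r_a2 = 85.216000
no profile shift: α' = α, a' = a
action lengths: √(r_a1²−r_b1²) = 31.770490, √(r_a2²−r_b2²) = 29.649463
base pitch p_b = π·m·cos α = 8.096356
CR = (31.770490 + 29.649463 − 173.095000·sin 14.58800°)/8.096356 = 2.201372
contact ratio ≈ 2.2014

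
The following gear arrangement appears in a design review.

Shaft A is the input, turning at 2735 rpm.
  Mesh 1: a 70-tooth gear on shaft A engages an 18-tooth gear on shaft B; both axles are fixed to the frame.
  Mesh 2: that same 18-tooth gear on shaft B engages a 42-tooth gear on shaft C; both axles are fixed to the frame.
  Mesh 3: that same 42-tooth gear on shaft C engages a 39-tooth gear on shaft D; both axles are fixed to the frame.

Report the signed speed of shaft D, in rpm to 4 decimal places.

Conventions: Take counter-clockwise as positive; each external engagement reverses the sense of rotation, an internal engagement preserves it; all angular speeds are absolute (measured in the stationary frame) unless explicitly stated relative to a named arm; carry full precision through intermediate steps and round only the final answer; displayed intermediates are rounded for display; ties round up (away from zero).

recognized (4 fixed axles, 3 meshes): fixed-axis compound train
mesh 1 [70T→18T]: ω = 2735.0000×70/18 = 10636.1111 rpm, sense flips to −
mesh 2 [18T→42T]: ω = 10636.1111×18/42 = 4558.3333 rpm, sense flips to +
mesh 3 [42T→39T]: ω = 4558.3333×42/39 = 4908.9744 rpm, sense flips to −
signed output speed = -4908.9744 rpm

-4908.9744 rpm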